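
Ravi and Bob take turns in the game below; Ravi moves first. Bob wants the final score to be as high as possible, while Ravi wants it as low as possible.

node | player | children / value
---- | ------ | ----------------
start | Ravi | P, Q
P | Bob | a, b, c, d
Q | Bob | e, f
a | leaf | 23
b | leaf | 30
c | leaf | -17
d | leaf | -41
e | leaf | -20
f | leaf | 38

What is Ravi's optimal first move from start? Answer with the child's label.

P

P (Bob): max(23, 30, -17, -41) = 30
Q (Bob): max(-20, 38) = 38
start (Ravi): min(30, 38) = 30
Ravi at start wants the lowest of {P=30, Q=38}, so chooses P.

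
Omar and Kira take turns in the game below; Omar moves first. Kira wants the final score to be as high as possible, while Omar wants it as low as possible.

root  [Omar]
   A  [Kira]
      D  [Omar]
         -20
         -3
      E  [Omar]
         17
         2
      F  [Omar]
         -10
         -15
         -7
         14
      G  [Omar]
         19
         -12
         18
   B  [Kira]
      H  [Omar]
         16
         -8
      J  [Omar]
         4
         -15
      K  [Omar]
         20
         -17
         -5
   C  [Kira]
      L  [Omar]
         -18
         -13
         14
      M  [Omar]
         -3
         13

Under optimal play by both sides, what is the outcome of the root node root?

D (Omar): min(-20, -3) = -20
E (Omar): min(17, 2) = 2
F (Omar): min(-10, -15, -7, 14) = -15
G (Omar): min(19, -12, 18) = -12
A (Kira): max(-20, 2, -15, -12) = 2
H (Omar): min(16, -8) = -8
J (Omar): min(4, -15) = -15
K (Omar): min(20, -17, -5) = -17
B (Kira): max(-8, -15, -17) = -8
L (Omar): min(-18, -13, 14) = -18
M (Omar): min(-3, 13) = -3
C (Kira): max(-18, -3) = -3
root (Omar): min(2, -8, -3) = -8

-8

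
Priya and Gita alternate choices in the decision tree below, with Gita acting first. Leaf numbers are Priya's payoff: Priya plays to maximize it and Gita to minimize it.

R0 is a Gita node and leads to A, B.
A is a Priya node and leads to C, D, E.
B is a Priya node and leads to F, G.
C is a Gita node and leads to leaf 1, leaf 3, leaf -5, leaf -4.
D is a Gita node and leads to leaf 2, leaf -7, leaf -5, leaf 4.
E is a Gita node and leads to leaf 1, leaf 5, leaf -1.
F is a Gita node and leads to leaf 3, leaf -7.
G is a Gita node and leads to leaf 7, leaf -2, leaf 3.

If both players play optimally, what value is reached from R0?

-2

C (Gita): min(1, 3, -5, -4) = -5
D (Gita): min(2, -7, -5, 4) = -7
E (Gita): min(1, 5, -1) = -1
A (Priya): max(-5, -7, -1) = -1
F (Gita): min(3, -7) = -7
G (Gita): min(7, -2, 3) = -2
B (Priya): max(-7, -2) = -2
R0 (Gita): min(-1, -2) = -2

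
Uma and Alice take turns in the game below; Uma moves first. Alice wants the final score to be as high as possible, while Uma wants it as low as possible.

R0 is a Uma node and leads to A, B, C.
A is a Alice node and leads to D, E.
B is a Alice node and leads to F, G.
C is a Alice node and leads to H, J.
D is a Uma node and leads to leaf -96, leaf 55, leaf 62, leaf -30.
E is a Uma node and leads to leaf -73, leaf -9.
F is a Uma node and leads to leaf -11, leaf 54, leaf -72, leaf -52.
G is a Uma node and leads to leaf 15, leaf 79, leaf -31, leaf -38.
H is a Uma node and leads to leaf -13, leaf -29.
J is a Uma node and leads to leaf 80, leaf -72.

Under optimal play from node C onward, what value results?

H (Uma): min(-13, -29) = -29
J (Uma): min(80, -72) = -72
C (Alice): max(-29, -72) = -29

-29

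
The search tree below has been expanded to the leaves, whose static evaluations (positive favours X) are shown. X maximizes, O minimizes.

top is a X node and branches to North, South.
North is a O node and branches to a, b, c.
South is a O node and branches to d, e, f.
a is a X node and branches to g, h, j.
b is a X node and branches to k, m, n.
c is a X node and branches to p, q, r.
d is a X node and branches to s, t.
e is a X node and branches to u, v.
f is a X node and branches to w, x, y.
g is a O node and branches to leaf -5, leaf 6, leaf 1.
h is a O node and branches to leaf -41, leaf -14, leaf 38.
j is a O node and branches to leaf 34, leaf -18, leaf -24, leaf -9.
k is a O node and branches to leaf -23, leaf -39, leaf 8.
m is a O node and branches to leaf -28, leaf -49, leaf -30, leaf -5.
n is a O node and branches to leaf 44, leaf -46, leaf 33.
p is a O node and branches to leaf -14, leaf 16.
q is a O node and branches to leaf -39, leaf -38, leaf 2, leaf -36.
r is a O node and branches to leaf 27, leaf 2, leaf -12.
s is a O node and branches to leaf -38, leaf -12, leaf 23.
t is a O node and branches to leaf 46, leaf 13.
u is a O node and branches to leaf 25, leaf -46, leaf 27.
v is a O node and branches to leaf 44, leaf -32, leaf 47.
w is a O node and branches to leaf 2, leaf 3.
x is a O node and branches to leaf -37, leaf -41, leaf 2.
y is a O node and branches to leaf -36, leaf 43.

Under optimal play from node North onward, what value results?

-39

g (O): min(-5, 6, 1) = -5
h (O): min(-41, -14, 38) = -41
j (O): min(34, -18, -24, -9) = -24
a (X): max(-5, -41, -24) = -5
k (O): min(-23, -39, 8) = -39
m (O): min(-28, -49, -30, -5) = -49
n (O): min(44, -46, 33) = -46
b (X): max(-39, -49, -46) = -39
p (O): min(-14, 16) = -14
q (O): min(-39, -38, 2, -36) = -39
r (O): min(27, 2, -12) = -12
c (X): max(-14, -39, -12) = -12
North (O): min(-5, -39, -12) = -39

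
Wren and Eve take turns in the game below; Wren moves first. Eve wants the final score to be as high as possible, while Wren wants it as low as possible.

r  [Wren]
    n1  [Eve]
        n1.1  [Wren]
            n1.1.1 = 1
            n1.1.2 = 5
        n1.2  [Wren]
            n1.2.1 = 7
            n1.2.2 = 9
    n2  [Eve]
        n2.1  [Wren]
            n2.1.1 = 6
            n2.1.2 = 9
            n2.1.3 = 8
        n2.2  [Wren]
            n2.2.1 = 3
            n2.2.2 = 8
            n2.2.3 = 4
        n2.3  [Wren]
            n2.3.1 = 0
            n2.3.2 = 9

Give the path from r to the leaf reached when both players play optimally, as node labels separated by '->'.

n1.1 (Wren): min(1, 5) = 1
n1.2 (Wren): min(7, 9) = 7
n1 (Eve): max(1, 7) = 7
n2.1 (Wren): min(6, 9, 8) = 6
n2.2 (Wren): min(3, 8, 4) = 3
n2.3 (Wren): min(0, 9) = 0
n2 (Eve): max(6, 3, 0) = 6
r (Wren): min(7, 6) = 6
At r, Wren picks n2 (lowest: 6).
At n2, Eve picks n2.1 (highest: 6).
At n2.1, Wren picks n2.1.1 (lowest: 6).
Terminal value 6.

r -> n2 -> n2.1 -> n2.1.1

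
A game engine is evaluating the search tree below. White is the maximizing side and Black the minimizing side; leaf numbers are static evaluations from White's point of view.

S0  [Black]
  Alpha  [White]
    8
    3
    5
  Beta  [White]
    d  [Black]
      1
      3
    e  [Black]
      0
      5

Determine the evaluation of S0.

1

Alpha (White): max(8, 3, 5) = 8
d (Black): min(1, 3) = 1
e (Black): min(0, 5) = 0
Beta (White): max(1, 0) = 1
S0 (Black): min(8, 1) = 1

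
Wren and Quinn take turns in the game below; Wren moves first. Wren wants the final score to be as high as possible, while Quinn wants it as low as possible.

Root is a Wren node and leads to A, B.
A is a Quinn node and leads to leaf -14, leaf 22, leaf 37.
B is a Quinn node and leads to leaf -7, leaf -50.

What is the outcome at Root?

-14

A (Quinn): min(-14, 22, 37) = -14
B (Quinn): min(-7, -50) = -50
Root (Wren): max(-14, -50) = -14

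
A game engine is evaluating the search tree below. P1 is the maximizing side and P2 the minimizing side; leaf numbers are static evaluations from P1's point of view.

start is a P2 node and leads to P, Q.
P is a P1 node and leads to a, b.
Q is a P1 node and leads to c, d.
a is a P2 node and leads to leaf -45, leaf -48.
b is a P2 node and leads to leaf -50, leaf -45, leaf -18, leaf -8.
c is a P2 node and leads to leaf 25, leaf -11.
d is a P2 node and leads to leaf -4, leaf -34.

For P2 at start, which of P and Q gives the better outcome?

P

a (P2): min(-45, -48) = -48
b (P2): min(-50, -45, -18, -8) = -50
P (P1): max(-48, -50) = -48
c (P2): min(25, -11) = -11
d (P2): min(-4, -34) = -34
Q (P1): max(-11, -34) = -11
P2 prefers the lower value; P=-48, Q=-11. P is better since -48 < -11.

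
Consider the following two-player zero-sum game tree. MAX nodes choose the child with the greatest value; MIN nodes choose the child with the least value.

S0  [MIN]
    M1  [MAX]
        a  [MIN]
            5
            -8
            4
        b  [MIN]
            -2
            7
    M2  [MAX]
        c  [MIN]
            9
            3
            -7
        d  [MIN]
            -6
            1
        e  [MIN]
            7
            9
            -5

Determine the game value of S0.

-5

a (MIN): min(5, -8, 4) = -8
b (MIN): min(-2, 7) = -2
M1 (MAX): max(-8, -2) = -2
c (MIN): min(9, 3, -7) = -7
d (MIN): min(-6, 1) = -6
e (MIN): min(7, 9, -5) = -5
M2 (MAX): max(-7, -6, -5) = -5
S0 (MIN): min(-2, -5) = -5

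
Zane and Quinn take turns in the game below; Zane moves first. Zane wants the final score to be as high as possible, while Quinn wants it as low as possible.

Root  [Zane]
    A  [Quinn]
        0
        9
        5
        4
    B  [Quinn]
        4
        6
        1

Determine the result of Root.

1

A (Quinn): min(0, 9, 5, 4) = 0
B (Quinn): min(4, 6, 1) = 1
Root (Zane): max(0, 1) = 1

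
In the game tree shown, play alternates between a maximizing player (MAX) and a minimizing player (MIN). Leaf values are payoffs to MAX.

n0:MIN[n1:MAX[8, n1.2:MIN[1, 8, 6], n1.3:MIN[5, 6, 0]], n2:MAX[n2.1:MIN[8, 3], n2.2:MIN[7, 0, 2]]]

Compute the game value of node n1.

8

n1.2 (MIN): min(1, 8, 6) = 1
n1.3 (MIN): min(5, 6, 0) = 0
n1 (MAX): max(8, 1, 0) = 8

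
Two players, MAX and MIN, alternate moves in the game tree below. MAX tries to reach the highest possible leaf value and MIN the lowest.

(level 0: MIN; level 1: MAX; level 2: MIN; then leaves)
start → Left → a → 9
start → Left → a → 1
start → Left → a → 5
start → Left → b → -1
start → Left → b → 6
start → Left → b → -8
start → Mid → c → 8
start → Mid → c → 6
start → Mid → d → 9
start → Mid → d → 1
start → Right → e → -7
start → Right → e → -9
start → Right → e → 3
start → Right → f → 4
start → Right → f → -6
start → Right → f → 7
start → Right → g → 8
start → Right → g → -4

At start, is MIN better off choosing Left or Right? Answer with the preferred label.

Right

a (MIN): min(9, 1, 5) = 1
b (MIN): min(-1, 6, -8) = -8
Left (MAX): max(1, -8) = 1
e (MIN): min(-7, -9, 3) = -9
f (MIN): min(4, -6, 7) = -6
g (MIN): min(8, -4) = -4
Right (MAX): max(-9, -6, -4) = -4
MIN prefers the lower value; Left=1, Right=-4. Right is better since -4 < 1.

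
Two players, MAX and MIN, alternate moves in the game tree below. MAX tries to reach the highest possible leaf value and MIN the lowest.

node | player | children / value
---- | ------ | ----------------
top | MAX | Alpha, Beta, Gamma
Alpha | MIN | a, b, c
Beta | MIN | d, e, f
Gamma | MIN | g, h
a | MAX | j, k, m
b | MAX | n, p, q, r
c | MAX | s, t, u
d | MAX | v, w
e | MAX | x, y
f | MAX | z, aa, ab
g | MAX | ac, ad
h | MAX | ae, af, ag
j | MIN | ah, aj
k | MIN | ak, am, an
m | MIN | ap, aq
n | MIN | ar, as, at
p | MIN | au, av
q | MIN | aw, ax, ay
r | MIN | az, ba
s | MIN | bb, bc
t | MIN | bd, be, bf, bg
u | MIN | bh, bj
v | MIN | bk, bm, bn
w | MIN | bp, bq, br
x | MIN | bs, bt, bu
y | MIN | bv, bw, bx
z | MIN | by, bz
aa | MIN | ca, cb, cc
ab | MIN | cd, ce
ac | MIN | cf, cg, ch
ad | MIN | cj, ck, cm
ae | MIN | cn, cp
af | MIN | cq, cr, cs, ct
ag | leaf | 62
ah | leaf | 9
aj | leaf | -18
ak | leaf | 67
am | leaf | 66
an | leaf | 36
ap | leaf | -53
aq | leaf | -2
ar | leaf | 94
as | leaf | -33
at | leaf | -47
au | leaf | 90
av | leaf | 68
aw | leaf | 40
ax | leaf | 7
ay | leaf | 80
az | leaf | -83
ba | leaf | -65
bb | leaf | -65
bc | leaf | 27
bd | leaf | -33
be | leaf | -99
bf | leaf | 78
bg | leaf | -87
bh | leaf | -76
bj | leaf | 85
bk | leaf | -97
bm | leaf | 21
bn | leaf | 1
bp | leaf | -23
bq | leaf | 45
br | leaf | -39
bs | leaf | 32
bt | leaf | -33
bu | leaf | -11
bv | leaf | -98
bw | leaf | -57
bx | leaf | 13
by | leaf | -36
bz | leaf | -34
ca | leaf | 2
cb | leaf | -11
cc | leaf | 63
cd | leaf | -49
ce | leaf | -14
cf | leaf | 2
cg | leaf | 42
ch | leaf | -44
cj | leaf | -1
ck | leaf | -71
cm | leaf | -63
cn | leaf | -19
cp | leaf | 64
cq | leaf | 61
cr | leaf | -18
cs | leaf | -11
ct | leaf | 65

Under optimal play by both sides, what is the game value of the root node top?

-39

j (MIN): min(9, -18) = -18
k (MIN): min(67, 66, 36) = 36
m (MIN): min(-53, -2) = -53
a (MAX): max(-18, 36, -53) = 36
n (MIN): min(94, -33, -47) = -47
p (MIN): min(90, 68) = 68
q (MIN): min(40, 7, 80) = 7
r (MIN): min(-83, -65) = -83
b (MAX): max(-47, 68, 7, -83) = 68
s (MIN): min(-65, 27) = -65
t (MIN): min(-33, -99, 78, -87) = -99
u (MIN): min(-76, 85) = -76
c (MAX): max(-65, -99, -76) = -65
Alpha (MIN): min(36, 68, -65) = -65
v (MIN): min(-97, 21, 1) = -97
w (MIN): min(-23, 45, -39) = -39
d (MAX): max(-97, -39) = -39
x (MIN): min(32, -33, -11) = -33
y (MIN): min(-98, -57, 13) = -98
e (MAX): max(-33, -98) = -33
z (MIN): min(-36, -34) = -36
aa (MIN): min(2, -11, 63) = -11
ab (MIN): min(-49, -14) = -49
f (MAX): max(-36, -11, -49) = -11
Beta (MIN): min(-39, -33, -11) = -39
ac (MIN): min(2, 42, -44) = -44
ad (MIN): min(-1, -71, -63) = -71
g (MAX): max(-44, -71) = -44
ae (MIN): min(-19, 64) = -19
af (MIN): min(61, -18, -11, 65) = -18
h (MAX): max(-19, -18, 62) = 62
Gamma (MIN): min(-44, 62) = -44
top (MAX): max(-65, -39, -44) = -39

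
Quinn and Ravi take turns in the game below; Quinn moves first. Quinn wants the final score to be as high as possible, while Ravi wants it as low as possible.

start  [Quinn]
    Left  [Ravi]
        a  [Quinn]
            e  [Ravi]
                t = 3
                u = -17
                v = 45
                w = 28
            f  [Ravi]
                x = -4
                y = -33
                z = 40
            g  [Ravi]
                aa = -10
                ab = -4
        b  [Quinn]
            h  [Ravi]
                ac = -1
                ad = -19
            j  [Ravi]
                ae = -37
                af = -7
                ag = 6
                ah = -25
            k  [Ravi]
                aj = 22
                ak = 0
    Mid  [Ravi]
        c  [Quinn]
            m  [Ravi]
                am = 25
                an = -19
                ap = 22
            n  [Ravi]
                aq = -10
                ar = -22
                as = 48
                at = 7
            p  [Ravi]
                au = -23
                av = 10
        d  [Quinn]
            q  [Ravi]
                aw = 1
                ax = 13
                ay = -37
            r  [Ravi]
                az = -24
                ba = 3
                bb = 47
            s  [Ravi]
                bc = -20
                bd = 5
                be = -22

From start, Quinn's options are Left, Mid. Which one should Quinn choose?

Left

e (Ravi): min(3, -17, 45, 28) = -17
f (Ravi): min(-4, -33, 40) = -33
g (Ravi): min(-10, -4) = -10
a (Quinn): max(-17, -33, -10) = -10
h (Ravi): min(-1, -19) = -19
j (Ravi): min(-37, -7, 6, -25) = -37
k (Ravi): min(22, 0) = 0
b (Quinn): max(-19, -37, 0) = 0
Left (Ravi): min(-10, 0) = -10
m (Ravi): min(25, -19, 22) = -19
n (Ravi): min(-10, -22, 48, 7) = -22
p (Ravi): min(-23, 10) = -23
c (Quinn): max(-19, -22, -23) = -19
q (Ravi): min(1, 13, -37) = -37
r (Ravi): min(-24, 3, 47) = -24
s (Ravi): min(-20, 5, -22) = -22
d (Quinn): max(-37, -24, -22) = -22
Mid (Ravi): min(-19, -22) = -22
start (Quinn): max(-10, -22) = -10
Quinn at start wants the highest of {Left=-10, Mid=-22}, so chooses Left.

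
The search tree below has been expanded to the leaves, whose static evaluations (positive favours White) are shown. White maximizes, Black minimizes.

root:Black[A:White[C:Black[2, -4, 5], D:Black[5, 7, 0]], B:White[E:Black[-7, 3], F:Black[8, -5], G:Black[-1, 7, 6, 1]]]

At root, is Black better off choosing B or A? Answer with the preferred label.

E (Black): min(-7, 3) = -7
F (Black): min(8, -5) = -5
G (Black): min(-1, 7, 6, 1) = -1
B (White): max(-7, -5, -1) = -1
C (Black): min(2, -4, 5) = -4
D (Black): min(5, 7, 0) = 0
A (White): max(-4, 0) = 0
Black prefers the lower value; B=-1, A=0. B is better since -1 < 0.

B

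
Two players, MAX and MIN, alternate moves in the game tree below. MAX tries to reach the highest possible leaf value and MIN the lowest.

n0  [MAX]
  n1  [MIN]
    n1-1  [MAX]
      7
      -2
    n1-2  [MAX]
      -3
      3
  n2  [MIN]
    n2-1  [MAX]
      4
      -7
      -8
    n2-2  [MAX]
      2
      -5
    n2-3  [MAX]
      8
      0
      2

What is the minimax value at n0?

n1-1 (MAX): max(7, -2) = 7
n1-2 (MAX): max(-3, 3) = 3
n1 (MIN): min(7, 3) = 3
n2-1 (MAX): max(4, -7, -8) = 4
n2-2 (MAX): max(2, -5) = 2
n2-3 (MAX): max(8, 0, 2) = 8
n2 (MIN): min(4, 2, 8) = 2
n0 (MAX): max(3, 2) = 3

3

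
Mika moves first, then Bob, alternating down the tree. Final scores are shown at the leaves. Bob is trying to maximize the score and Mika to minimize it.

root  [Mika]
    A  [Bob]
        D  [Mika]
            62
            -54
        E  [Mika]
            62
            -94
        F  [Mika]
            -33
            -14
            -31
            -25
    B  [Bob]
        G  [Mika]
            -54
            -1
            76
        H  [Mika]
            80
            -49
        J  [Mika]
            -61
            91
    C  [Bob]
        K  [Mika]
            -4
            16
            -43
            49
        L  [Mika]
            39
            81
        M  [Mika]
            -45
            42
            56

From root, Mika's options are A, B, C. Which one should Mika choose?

D (Mika): min(62, -54) = -54
E (Mika): min(62, -94) = -94
F (Mika): min(-33, -14, -31, -25) = -33
A (Bob): max(-54, -94, -33) = -33
G (Mika): min(-54, -1, 76) = -54
H (Mika): min(80, -49) = -49
J (Mika): min(-61, 91) = -61
B (Bob): max(-54, -49, -61) = -49
K (Mika): min(-4, 16, -43, 49) = -43
L (Mika): min(39, 81) = 39
M (Mika): min(-45, 42, 56) = -45
C (Bob): max(-43, 39, -45) = 39
root (Mika): min(-33, -49, 39) = -49
Mika at root wants the lowest of {A=-33, B=-49, C=39}, so chooses B.

B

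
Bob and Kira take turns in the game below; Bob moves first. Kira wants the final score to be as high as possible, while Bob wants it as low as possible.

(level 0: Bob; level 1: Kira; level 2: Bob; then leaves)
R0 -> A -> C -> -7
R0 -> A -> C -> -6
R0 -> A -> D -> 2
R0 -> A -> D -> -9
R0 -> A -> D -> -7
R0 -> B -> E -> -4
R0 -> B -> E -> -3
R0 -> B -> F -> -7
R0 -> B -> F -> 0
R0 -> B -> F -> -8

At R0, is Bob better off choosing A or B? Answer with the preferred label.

C (Bob): min(-7, -6) = -7
D (Bob): min(2, -9, -7) = -9
A (Kira): max(-7, -9) = -7
E (Bob): min(-4, -3) = -4
F (Bob): min(-7, 0, -8) = -8
B (Kira): max(-4, -8) = -4
Bob prefers the lower value; A=-7, B=-4. A is better since -7 < -4.

A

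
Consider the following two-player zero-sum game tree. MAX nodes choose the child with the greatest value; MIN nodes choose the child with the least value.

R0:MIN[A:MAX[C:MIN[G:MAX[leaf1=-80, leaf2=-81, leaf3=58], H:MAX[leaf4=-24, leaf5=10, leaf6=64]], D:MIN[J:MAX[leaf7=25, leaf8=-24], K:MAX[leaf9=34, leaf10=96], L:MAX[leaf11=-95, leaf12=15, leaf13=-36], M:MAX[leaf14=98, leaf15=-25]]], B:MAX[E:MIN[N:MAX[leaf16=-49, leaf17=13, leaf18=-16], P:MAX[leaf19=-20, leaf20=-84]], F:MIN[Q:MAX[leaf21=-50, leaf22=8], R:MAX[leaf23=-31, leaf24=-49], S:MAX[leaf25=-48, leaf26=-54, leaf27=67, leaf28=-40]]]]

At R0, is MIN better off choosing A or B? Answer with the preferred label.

B

G (MAX): max(-80, -81, 58) = 58
H (MAX): max(-24, 10, 64) = 64
C (MIN): min(58, 64) = 58
J (MAX): max(25, -24) = 25
K (MAX): max(34, 96) = 96
L (MAX): max(-95, 15, -36) = 15
M (MAX): max(98, -25) = 98
D (MIN): min(25, 96, 15, 98) = 15
A (MAX): max(58, 15) = 58
N (MAX): max(-49, 13, -16) = 13
P (MAX): max(-20, -84) = -20
E (MIN): min(13, -20) = -20
Q (MAX): max(-50, 8) = 8
R (MAX): max(-31, -49) = -31
S (MAX): max(-48, -54, 67, -40) = 67
F (MIN): min(8, -31, 67) = -31
B (MAX): max(-20, -31) = -20
MIN prefers the lower value; A=58, B=-20. B is better since -20 < 58.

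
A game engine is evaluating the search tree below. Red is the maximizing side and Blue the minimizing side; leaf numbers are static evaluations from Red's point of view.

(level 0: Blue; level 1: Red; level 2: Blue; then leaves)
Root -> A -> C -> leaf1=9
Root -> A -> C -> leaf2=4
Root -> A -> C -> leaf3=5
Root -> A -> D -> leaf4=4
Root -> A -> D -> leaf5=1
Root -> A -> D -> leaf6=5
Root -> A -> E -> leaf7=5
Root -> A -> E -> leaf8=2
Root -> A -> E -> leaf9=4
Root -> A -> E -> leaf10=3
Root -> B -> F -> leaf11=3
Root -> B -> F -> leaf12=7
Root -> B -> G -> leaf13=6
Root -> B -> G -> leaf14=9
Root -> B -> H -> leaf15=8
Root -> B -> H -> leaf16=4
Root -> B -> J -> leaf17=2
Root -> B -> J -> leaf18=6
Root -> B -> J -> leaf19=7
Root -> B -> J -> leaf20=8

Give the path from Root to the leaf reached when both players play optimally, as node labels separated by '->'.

C (Blue): min(9, 4, 5) = 4
D (Blue): min(4, 1, 5) = 1
E (Blue): min(5, 2, 4, 3) = 2
A (Red): max(4, 1, 2) = 4
F (Blue): min(3, 7) = 3
G (Blue): min(6, 9) = 6
H (Blue): min(8, 4) = 4
J (Blue): min(2, 6, 7, 8) = 2
B (Red): max(3, 6, 4, 2) = 6
Root (Blue): min(4, 6) = 4
At Root, Blue picks A (lowest: 4).
At A, Red picks C (highest: 4).
At C, Blue picks leaf2 (lowest: 4).
Terminal value 4.

Root -> A -> C -> leaf2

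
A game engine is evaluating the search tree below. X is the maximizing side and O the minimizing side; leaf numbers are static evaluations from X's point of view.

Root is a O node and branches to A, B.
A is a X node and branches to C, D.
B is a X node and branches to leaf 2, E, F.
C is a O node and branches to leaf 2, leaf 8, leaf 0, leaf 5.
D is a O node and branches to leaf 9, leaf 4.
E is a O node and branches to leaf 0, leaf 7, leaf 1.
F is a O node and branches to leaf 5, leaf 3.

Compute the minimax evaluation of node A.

C (O): min(2, 8, 0, 5) = 0
D (O): min(9, 4) = 4
A (X): max(0, 4) = 4

4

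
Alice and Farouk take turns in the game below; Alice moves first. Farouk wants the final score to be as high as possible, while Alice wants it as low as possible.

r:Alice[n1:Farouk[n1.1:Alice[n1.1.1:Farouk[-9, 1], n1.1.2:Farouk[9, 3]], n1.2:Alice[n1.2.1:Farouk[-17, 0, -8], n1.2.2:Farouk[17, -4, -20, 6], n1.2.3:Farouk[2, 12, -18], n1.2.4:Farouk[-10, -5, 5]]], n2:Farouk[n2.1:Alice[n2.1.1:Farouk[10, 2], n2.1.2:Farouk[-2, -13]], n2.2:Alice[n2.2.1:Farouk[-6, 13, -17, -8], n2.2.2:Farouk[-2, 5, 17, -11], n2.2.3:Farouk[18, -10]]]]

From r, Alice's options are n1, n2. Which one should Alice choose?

n1.1.1 (Farouk): max(-9, 1) = 1
n1.1.2 (Farouk): max(9, 3) = 9
n1.1 (Alice): min(1, 9) = 1
n1.2.1 (Farouk): max(-17, 0, -8) = 0
n1.2.2 (Farouk): max(17, -4, -20, 6) = 17
n1.2.3 (Farouk): max(2, 12, -18) = 12
n1.2.4 (Farouk): max(-10, -5, 5) = 5
n1.2 (Alice): min(0, 17, 12, 5) = 0
n1 (Farouk): max(1, 0) = 1
n2.1.1 (Farouk): max(10, 2) = 10
n2.1.2 (Farouk): max(-2, -13) = -2
n2.1 (Alice): min(10, -2) = -2
n2.2.1 (Farouk): max(-6, 13, -17, -8) = 13
n2.2.2 (Farouk): max(-2, 5, 17, -11) = 17
n2.2.3 (Farouk): max(18, -10) = 18
n2.2 (Alice): min(13, 17, 18) = 13
n2 (Farouk): max(-2, 13) = 13
r (Alice): min(1, 13) = 1
Alice at r wants the lowest of {n1=1, n2=13}, so chooses n1.

n1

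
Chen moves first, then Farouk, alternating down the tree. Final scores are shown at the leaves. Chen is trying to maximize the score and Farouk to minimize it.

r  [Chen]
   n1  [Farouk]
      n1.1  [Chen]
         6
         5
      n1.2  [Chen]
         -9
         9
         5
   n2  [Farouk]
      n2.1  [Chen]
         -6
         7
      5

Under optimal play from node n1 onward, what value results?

n1.1 (Chen): max(6, 5) = 6
n1.2 (Chen): max(-9, 9, 5) = 9
n1 (Farouk): min(6, 9) = 6

6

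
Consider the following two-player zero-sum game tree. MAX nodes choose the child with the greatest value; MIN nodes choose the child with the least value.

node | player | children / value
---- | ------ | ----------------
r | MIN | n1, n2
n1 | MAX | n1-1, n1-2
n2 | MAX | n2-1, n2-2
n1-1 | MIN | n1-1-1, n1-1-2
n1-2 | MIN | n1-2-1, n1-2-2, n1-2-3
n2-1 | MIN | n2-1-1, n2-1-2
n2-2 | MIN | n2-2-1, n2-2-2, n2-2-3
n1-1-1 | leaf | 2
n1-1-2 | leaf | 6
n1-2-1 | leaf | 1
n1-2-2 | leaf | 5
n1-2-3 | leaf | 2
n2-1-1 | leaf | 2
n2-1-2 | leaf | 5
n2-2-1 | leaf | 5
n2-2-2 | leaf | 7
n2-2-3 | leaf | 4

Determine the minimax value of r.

n1-1 (MIN): min(2, 6) = 2
n1-2 (MIN): min(1, 5, 2) = 1
n1 (MAX): max(2, 1) = 2
n2-1 (MIN): min(2, 5) = 2
n2-2 (MIN): min(5, 7, 4) = 4
n2 (MAX): max(2, 4) = 4
r (MIN): min(2, 4) = 2

2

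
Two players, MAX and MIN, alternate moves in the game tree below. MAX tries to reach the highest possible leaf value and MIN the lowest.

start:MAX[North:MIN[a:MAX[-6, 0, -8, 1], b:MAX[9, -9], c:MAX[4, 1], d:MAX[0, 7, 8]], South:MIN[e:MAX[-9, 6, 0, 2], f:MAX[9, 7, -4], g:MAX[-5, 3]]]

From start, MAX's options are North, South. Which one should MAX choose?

a (MAX): max(-6, 0, -8, 1) = 1
b (MAX): max(9, -9) = 9
c (MAX): max(4, 1) = 4
d (MAX): max(0, 7, 8) = 8
North (MIN): min(1, 9, 4, 8) = 1
e (MAX): max(-9, 6, 0, 2) = 6
f (MAX): max(9, 7, -4) = 9
g (MAX): max(-5, 3) = 3
South (MIN): min(6, 9, 3) = 3
start (MAX): max(1, 3) = 3
MAX at start wants the highest of {North=1, South=3}, so chooses South.

South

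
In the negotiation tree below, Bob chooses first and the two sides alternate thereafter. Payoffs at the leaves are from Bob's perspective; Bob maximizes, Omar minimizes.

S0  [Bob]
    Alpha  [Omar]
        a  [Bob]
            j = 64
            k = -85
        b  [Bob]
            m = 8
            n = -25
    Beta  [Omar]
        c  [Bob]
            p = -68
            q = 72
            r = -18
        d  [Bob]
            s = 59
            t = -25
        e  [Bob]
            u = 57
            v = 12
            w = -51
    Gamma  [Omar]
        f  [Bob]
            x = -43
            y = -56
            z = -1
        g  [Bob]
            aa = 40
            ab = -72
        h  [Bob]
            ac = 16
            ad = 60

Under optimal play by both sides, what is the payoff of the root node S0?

a (Bob): max(64, -85) = 64
b (Bob): max(8, -25) = 8
Alpha (Omar): min(64, 8) = 8
c (Bob): max(-68, 72, -18) = 72
d (Bob): max(59, -25) = 59
e (Bob): max(57, 12, -51) = 57
Beta (Omar): min(72, 59, 57) = 57
f (Bob): max(-43, -56, -1) = -1
g (Bob): max(40, -72) = 40
h (Bob): max(16, 60) = 60
Gamma (Omar): min(-1, 40, 60) = -1
S0 (Bob): max(8, 57, -1) = 57

57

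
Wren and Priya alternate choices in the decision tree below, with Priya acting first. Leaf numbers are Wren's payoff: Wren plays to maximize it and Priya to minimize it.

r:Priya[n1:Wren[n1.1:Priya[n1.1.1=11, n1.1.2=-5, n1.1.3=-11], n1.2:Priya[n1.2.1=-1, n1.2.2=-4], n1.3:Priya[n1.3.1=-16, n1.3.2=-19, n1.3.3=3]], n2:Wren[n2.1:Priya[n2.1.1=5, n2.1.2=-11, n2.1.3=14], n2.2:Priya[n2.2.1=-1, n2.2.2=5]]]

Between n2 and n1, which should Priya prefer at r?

n1

n2.1 (Priya): min(5, -11, 14) = -11
n2.2 (Priya): min(-1, 5) = -1
n2 (Wren): max(-11, -1) = -1
n1.1 (Priya): min(11, -5, -11) = -11
n1.2 (Priya): min(-1, -4) = -4
n1.3 (Priya): min(-16, -19, 3) = -19
n1 (Wren): max(-11, -4, -19) = -4
Priya prefers the lower value; n2=-1, n1=-4. n1 is better since -4 < -1.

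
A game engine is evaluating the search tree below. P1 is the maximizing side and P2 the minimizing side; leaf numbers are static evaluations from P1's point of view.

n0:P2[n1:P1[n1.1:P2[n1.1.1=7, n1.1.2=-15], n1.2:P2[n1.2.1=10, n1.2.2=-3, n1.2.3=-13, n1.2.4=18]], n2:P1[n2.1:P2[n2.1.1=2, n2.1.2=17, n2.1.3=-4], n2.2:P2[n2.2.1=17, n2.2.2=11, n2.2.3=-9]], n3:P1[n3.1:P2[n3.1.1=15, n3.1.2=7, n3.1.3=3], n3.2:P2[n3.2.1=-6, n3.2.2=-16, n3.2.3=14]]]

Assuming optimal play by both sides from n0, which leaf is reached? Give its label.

n1.1 (P2): min(7, -15) = -15
n1.2 (P2): min(10, -3, -13, 18) = -13
n1 (P1): max(-15, -13) = -13
n2.1 (P2): min(2, 17, -4) = -4
n2.2 (P2): min(17, 11, -9) = -9
n2 (P1): max(-4, -9) = -4
n3.1 (P2): min(15, 7, 3) = 3
n3.2 (P2): min(-6, -16, 14) = -16
n3 (P1): max(3, -16) = 3
n0 (P2): min(-13, -4, 3) = -13
At n0, P2 picks n1 (lowest: -13).
At n1, P1 picks n1.2 (highest: -13).
At n1.2, P2 picks n1.2.3 (lowest: -13).
Terminal value -13.

n1.2.3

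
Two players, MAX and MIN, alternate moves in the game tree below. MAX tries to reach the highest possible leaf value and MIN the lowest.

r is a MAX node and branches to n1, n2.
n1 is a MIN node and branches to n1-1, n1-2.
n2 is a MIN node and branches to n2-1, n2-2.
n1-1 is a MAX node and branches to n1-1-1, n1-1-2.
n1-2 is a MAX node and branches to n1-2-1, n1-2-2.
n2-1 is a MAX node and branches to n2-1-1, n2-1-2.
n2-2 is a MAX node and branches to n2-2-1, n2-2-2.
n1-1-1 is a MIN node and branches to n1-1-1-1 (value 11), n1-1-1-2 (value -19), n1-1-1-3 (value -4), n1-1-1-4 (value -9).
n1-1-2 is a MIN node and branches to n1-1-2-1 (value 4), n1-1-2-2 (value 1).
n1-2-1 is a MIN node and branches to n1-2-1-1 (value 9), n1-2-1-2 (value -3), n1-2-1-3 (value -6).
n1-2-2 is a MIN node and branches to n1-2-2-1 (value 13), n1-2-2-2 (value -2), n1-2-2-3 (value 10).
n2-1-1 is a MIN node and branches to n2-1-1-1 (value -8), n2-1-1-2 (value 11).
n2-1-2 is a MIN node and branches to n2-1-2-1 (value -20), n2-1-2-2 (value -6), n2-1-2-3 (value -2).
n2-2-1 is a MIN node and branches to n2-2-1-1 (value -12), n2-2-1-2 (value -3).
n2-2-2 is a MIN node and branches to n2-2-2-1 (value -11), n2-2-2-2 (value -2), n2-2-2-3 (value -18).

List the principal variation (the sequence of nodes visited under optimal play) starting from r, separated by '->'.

r -> n1 -> n1-2 -> n1-2-2 -> n1-2-2-2

n1-1-1 (MIN): min(11, -19, -4, -9) = -19
n1-1-2 (MIN): min(4, 1) = 1
n1-1 (MAX): max(-19, 1) = 1
n1-2-1 (MIN): min(9, -3, -6) = -6
n1-2-2 (MIN): min(13, -2, 10) = -2
n1-2 (MAX): max(-6, -2) = -2
n1 (MIN): min(1, -2) = -2
n2-1-1 (MIN): min(-8, 11) = -8
n2-1-2 (MIN): min(-20, -6, -2) = -20
n2-1 (MAX): max(-8, -20) = -8
n2-2-1 (MIN): min(-12, -3) = -12
n2-2-2 (MIN): min(-11, -2, -18) = -18
n2-2 (MAX): max(-12, -18) = -12
n2 (MIN): min(-8, -12) = -12
r (MAX): max(-2, -12) = -2
At r, MAX picks n1 (highest: -2).
At n1, MIN picks n1-2 (lowest: -2).
At n1-2, MAX picks n1-2-2 (highest: -2).
At n1-2-2, MIN picks n1-2-2-2 (lowest: -2).
Terminal value -2.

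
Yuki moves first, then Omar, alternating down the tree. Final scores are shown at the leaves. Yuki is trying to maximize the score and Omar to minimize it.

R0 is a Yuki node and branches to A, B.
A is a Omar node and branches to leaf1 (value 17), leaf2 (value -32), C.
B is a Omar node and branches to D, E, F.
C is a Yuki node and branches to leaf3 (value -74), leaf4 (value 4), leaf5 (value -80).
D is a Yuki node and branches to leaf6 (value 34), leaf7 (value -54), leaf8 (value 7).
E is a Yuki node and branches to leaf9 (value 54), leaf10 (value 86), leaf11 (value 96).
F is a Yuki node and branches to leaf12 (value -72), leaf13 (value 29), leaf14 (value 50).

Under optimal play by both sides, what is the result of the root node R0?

34

C (Yuki): max(-74, 4, -80) = 4
A (Omar): min(17, -32, 4) = -32
D (Yuki): max(34, -54, 7) = 34
E (Yuki): max(54, 86, 96) = 96
F (Yuki): max(-72, 29, 50) = 50
B (Omar): min(34, 96, 50) = 34
R0 (Yuki): max(-32, 34) = 34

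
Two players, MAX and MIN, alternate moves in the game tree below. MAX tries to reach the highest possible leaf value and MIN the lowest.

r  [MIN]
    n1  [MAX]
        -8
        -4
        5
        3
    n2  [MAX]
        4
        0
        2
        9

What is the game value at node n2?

n2 (MAX): max(4, 0, 2, 9) = 9

9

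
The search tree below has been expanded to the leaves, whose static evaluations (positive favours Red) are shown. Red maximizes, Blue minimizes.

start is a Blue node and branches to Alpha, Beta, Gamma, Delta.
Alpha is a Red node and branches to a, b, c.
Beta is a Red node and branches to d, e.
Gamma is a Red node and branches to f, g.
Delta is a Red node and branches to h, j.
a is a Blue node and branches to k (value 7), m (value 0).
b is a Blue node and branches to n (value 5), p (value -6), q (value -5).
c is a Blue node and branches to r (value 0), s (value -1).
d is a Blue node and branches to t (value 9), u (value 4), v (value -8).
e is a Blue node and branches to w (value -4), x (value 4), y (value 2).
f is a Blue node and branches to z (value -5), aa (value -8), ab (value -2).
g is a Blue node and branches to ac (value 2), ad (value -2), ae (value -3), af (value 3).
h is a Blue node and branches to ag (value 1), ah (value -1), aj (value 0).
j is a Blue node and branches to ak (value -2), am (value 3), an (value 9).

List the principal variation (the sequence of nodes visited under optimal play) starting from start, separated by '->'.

start -> Beta -> e -> w

a (Blue): min(7, 0) = 0
b (Blue): min(5, -6, -5) = -6
c (Blue): min(0, -1) = -1
Alpha (Red): max(0, -6, -1) = 0
d (Blue): min(9, 4, -8) = -8
e (Blue): min(-4, 4, 2) = -4
Beta (Red): max(-8, -4) = -4
f (Blue): min(-5, -8, -2) = -8
g (Blue): min(2, -2, -3, 3) = -3
Gamma (Red): max(-8, -3) = -3
h (Blue): min(1, -1, 0) = -1
j (Blue): min(-2, 3, 9) = -2
Delta (Red): max(-1, -2) = -1
start (Blue): min(0, -4, -3, -1) = -4
At start, Blue picks Beta (lowest: -4).
At Beta, Red picks e (highest: -4).
At e, Blue picks w (lowest: -4).
Terminal value -4.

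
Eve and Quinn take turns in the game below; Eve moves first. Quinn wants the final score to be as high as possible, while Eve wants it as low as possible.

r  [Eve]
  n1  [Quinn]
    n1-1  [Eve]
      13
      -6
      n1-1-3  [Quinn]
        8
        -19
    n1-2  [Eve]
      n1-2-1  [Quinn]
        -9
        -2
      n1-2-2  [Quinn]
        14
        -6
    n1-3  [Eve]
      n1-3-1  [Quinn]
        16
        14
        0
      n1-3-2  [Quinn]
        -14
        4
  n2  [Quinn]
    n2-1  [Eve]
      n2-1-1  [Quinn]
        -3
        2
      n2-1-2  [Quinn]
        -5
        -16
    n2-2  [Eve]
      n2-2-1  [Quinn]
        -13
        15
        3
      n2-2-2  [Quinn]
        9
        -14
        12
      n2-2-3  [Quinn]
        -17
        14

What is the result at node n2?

12

n2-1-1 (Quinn): max(-3, 2) = 2
n2-1-2 (Quinn): max(-5, -16) = -5
n2-1 (Eve): min(2, -5) = -5
n2-2-1 (Quinn): max(-13, 15, 3) = 15
n2-2-2 (Quinn): max(9, -14, 12) = 12
n2-2-3 (Quinn): max(-17, 14) = 14
n2-2 (Eve): min(15, 12, 14) = 12
n2 (Quinn): max(-5, 12) = 12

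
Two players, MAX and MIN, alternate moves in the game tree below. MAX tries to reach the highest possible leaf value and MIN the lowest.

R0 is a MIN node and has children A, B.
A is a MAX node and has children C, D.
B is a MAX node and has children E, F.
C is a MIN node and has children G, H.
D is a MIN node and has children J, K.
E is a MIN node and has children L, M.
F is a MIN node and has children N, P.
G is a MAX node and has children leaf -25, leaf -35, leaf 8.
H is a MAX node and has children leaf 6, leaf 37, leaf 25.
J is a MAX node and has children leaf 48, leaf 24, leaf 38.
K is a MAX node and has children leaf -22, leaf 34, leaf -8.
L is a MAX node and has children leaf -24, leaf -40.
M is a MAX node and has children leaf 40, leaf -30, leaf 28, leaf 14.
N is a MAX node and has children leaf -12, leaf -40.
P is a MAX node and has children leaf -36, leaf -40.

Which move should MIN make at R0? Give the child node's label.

G (MAX): max(-25, -35, 8) = 8
H (MAX): max(6, 37, 25) = 37
C (MIN): min(8, 37) = 8
J (MAX): max(48, 24, 38) = 48
K (MAX): max(-22, 34, -8) = 34
D (MIN): min(48, 34) = 34
A (MAX): max(8, 34) = 34
L (MAX): max(-24, -40) = -24
M (MAX): max(40, -30, 28, 14) = 40
E (MIN): min(-24, 40) = -24
N (MAX): max(-12, -40) = -12
P (MAX): max(-36, -40) = -36
F (MIN): min(-12, -36) = -36
B (MAX): max(-24, -36) = -24
R0 (MIN): min(34, -24) = -24
MIN at R0 wants the lowest of {A=34, B=-24}, so chooses B.

B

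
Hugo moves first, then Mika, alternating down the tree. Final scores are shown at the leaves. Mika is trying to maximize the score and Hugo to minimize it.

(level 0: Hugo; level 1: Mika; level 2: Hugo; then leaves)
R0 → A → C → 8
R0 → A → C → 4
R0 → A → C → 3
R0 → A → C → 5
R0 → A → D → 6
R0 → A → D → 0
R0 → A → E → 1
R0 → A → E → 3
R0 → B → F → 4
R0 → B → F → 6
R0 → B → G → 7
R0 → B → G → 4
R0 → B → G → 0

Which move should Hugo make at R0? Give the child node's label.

A

C (Hugo): min(8, 4, 3, 5) = 3
D (Hugo): min(6, 0) = 0
E (Hugo): min(1, 3) = 1
A (Mika): max(3, 0, 1) = 3
F (Hugo): min(4, 6) = 4
G (Hugo): min(7, 4, 0) = 0
B (Mika): max(4, 0) = 4
R0 (Hugo): min(3, 4) = 3
Hugo at R0 wants the lowest of {A=3, B=4}, so chooses A.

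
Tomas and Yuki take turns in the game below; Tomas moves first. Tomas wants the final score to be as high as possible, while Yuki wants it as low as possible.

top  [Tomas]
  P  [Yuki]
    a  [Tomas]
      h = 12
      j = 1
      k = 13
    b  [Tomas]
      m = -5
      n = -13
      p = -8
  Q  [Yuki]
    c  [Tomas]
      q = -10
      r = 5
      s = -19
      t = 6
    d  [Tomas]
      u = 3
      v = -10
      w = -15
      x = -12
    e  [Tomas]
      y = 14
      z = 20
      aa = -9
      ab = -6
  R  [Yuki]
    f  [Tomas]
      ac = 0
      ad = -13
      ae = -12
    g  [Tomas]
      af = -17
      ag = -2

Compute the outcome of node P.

a (Tomas): max(12, 1, 13) = 13
b (Tomas): max(-5, -13, -8) = -5
P (Yuki): min(13, -5) = -5

-5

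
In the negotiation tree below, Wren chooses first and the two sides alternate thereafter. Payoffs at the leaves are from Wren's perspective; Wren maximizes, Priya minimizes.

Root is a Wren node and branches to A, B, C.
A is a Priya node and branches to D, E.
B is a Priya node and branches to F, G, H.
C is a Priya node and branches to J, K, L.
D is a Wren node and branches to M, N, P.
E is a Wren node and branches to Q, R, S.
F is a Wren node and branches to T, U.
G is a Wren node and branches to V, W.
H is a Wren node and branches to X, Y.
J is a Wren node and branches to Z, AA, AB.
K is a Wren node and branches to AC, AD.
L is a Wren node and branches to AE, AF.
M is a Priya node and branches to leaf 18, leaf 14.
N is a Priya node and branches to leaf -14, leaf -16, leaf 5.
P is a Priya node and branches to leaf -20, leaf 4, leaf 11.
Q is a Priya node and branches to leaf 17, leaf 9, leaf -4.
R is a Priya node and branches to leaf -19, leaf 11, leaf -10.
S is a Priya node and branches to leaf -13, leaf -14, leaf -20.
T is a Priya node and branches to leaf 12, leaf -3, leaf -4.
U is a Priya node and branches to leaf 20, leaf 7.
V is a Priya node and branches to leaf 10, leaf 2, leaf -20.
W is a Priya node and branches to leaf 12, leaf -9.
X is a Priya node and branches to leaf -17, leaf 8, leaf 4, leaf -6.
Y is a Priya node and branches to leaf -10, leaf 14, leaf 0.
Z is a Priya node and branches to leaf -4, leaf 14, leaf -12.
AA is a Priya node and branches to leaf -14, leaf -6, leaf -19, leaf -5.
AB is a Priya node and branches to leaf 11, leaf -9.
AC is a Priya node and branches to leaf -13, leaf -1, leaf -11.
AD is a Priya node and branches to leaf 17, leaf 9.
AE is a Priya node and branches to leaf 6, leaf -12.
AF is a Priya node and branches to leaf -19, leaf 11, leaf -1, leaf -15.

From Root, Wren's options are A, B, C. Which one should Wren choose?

A

M (Priya): min(18, 14) = 14
N (Priya): min(-14, -16, 5) = -16
P (Priya): min(-20, 4, 11) = -20
D (Wren): max(14, -16, -20) = 14
Q (Priya): min(17, 9, -4) = -4
R (Priya): min(-19, 11, -10) = -19
S (Priya): min(-13, -14, -20) = -20
E (Wren): max(-4, -19, -20) = -4
A (Priya): min(14, -4) = -4
T (Priya): min(12, -3, -4) = -4
U (Priya): min(20, 7) = 7
F (Wren): max(-4, 7) = 7
V (Priya): min(10, 2, -20) = -20
W (Priya): min(12, -9) = -9
G (Wren): max(-20, -9) = -9
X (Priya): min(-17, 8, 4, -6) = -17
Y (Priya): min(-10, 14, 0) = -10
H (Wren): max(-17, -10) = -10
B (Priya): min(7, -9, -10) = -10
Z (Priya): min(-4, 14, -12) = -12
AA (Priya): min(-14, -6, -19, -5) = -19
AB (Priya): min(11, -9) = -9
J (Wren): max(-12, -19, -9) = -9
AC (Priya): min(-13, -1, -11) = -13
AD (Priya): min(17, 9) = 9
K (Wren): max(-13, 9) = 9
AE (Priya): min(6, -12) = -12
AF (Priya): min(-19, 11, -1, -15) = -19
L (Wren): max(-12, -19) = -12
C (Priya): min(-9, 9, -12) = -12
Root (Wren): max(-4, -10, -12) = -4
Wren at Root wants the highest of {A=-4, B=-10, C=-12}, so chooses A.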